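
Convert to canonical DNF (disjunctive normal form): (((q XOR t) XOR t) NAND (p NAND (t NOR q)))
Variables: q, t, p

(NOT q AND NOT t AND NOT p) OR (NOT q AND NOT t AND p) OR (NOT q AND t AND NOT p) OR (NOT q AND t AND p)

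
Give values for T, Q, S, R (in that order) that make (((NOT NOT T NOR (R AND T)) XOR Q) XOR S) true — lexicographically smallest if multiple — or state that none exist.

T=0, Q=0, S=0, R=0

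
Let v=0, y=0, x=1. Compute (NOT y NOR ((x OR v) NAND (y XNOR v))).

Substituting: (NOT 0 NOR ((1 OR 0) NAND (0 XNOR 0)))
= 0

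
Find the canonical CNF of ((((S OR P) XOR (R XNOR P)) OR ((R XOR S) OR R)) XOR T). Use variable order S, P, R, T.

(S OR P OR R OR NOT T) AND (S OR P OR NOT R OR NOT T) AND (S OR NOT P OR R OR NOT T) AND (S OR NOT P OR NOT R OR NOT T) AND (NOT S OR P OR R OR NOT T) AND (NOT S OR P OR NOT R OR NOT T) AND (NOT S OR NOT P OR R OR NOT T) AND (NOT S OR NOT P OR NOT R OR NOT T)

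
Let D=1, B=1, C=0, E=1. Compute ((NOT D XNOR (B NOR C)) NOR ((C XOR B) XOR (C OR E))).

Substituting: ((NOT 1 XNOR (1 NOR 0)) NOR ((0 XOR 1) XOR (0 OR 1)))
= 0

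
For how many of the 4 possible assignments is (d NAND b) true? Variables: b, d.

Satisfying assignments: (0,0), (0,1), (1,0)
Count: 3 out of 4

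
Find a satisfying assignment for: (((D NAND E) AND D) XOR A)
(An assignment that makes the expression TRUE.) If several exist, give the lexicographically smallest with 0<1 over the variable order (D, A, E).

D=0, A=1, E=0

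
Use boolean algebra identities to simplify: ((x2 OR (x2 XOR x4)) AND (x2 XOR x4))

By absorption (E AND (E OR v) = E):
= (x2 XOR x4)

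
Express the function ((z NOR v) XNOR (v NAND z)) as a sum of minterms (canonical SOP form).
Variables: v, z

Σm(0, 3) = (NOT v AND NOT z) OR (v AND z)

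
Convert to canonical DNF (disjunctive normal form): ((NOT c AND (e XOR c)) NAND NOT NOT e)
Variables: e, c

(NOT e AND NOT c) OR (NOT e AND c) OR (e AND c)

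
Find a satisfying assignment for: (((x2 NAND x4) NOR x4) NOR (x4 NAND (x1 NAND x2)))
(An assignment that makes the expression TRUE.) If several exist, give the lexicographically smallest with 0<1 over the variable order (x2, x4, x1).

x2=0, x4=1, x1=0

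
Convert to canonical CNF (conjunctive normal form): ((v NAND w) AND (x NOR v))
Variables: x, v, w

(x OR NOT v OR w) AND (x OR NOT v OR NOT w) AND (NOT x OR v OR w) AND (NOT x OR v OR NOT w) AND (NOT x OR NOT v OR w) AND (NOT x OR NOT v OR NOT w)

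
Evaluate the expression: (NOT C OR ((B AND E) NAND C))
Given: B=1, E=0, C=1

Substituting: (NOT 1 OR ((1 AND 0) NAND 1))
= 1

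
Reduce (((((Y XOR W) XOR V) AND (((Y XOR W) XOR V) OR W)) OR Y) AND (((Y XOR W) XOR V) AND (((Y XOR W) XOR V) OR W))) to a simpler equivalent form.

By absorption (E AND (E OR v) = E) then absorption (E AND (E OR v) = E):
= ((Y XOR W) XOR V)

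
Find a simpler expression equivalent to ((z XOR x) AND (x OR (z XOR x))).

By absorption (E AND (E OR v) = E):
= (z XOR x)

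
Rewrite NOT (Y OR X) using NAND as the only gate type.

(((Y NAND Y) NAND (X NAND X)) NAND ((Y NAND Y) NAND (X NAND X)))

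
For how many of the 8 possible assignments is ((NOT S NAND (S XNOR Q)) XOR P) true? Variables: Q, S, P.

Satisfying assignments: (0,0,1), (0,1,0), (1,0,0), (1,1,0)
Count: 4 out of 8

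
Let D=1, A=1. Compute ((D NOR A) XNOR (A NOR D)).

Substituting: ((1 NOR 1) XNOR (1 NOR 1))
= 1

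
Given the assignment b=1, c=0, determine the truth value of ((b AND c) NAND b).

Substituting: ((1 AND 0) NAND 1)
= 1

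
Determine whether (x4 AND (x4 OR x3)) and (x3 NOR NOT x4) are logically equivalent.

No. Counterexample: with x3=1, x4=1, Expression 1 = 1 but Expression 2 = 0.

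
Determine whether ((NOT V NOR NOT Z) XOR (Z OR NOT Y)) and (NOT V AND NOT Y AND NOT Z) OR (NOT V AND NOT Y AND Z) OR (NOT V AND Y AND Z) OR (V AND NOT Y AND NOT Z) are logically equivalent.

Yes, they are equivalent — the two output columns agree on all 8 assignments:
V | Y | Z | Expression 1 | Expression 2
---------------------------------------
0 | 0 | 0 | 1 | 1
0 | 0 | 1 | 1 | 1
0 | 1 | 0 | 0 | 0
0 | 1 | 1 | 1 | 1
1 | 0 | 0 | 1 | 1
1 | 0 | 1 | 0 | 0
1 | 1 | 0 | 0 | 0
1 | 1 | 1 | 0 | 0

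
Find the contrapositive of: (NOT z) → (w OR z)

Contrapositive: NOT (w OR z) → z
Note: A statement and its contrapositive are logically equivalent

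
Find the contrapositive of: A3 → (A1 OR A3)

Contrapositive: NOT (A1 OR A3) → NOT A3
Note: A statement and its contrapositive are logically equivalent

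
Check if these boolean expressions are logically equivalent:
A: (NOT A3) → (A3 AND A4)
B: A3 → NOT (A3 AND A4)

No, Inverse is not equivalent to original (counterexample: A4=0, A3=0)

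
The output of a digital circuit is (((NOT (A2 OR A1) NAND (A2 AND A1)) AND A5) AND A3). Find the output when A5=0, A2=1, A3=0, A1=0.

Substituting: (((NOT (1 OR 0) NAND (1 AND 0)) AND 0) AND 0)
= 0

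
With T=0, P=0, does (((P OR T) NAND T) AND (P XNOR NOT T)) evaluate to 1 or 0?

Substituting: (((0 OR 0) NAND 0) AND (0 XNOR NOT 0))
= 0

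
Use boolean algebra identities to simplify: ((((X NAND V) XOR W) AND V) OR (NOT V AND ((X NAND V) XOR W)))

By distribution ((E AND v) OR (E AND NOT v) = E):
= ((X NAND V) XOR W)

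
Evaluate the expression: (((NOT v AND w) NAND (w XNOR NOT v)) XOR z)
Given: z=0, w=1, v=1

Substituting: (((NOT 1 AND 1) NAND (1 XNOR NOT 1)) XOR 0)
= 1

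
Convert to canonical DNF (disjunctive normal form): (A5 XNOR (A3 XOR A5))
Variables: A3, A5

(NOT A3 AND NOT A5) OR (NOT A3 AND A5)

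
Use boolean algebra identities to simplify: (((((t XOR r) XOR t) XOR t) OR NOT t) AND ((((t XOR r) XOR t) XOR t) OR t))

By distribution ((E OR v) AND (E OR NOT v) = E) then XOR self-cancellation ((E XOR v) XOR v = E):
= (t XOR r)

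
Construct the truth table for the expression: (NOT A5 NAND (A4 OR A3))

A5 | A4 | A3 | Output
---------------------
0 | 0 | 0 | 1
0 | 0 | 1 | 0
0 | 1 | 0 | 0
0 | 1 | 1 | 0
1 | 0 | 0 | 1
1 | 0 | 1 | 1
1 | 1 | 0 | 1
1 | 1 | 1 | 1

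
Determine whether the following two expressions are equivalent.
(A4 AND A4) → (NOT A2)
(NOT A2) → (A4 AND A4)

No, Converse is not equivalent to original (counterexample: A2=0, A4=0)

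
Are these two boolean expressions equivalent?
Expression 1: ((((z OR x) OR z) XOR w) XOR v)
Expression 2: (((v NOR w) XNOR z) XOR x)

No. Counterexample: with x=0, w=1, z=0, v=1, Expression 1 = 0 but Expression 2 = 1.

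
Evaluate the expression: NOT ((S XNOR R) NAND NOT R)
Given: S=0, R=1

Substituting: NOT ((0 XNOR 1) NAND NOT 1)
= 0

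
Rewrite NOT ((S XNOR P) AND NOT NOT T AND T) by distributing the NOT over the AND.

NOT (S XNOR P) OR NOT T OR NOT T
De Morgan's: NOT(AND of terms) = OR of negations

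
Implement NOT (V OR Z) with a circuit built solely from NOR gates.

(((V NOR Z) NOR (V NOR Z)) NOR ((V NOR Z) NOR (V NOR Z)))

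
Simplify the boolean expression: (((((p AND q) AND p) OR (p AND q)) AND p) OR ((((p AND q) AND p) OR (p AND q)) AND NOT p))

By distribution ((E AND v) OR (E AND NOT v) = E) then absorption (E OR (E AND v) = E):
= (p AND q)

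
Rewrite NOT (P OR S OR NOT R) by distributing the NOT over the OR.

NOT P AND NOT S AND R
De Morgan's: NOT(OR of terms) = AND of negations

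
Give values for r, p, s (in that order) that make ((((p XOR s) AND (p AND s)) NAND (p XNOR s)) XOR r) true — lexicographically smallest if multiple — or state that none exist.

r=0, p=0, s=0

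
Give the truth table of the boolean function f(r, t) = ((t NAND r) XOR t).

r | t | Output
--------------
0 | 0 | 1
0 | 1 | 0
1 | 0 | 1
1 | 1 | 1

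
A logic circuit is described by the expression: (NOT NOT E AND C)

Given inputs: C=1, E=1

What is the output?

Substituting: (NOT NOT 1 AND 1)
= 1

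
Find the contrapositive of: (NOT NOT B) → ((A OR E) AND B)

Contrapositive: NOT ((A OR E) AND B) → NOT B
Note: A statement and its contrapositive are logically equivalent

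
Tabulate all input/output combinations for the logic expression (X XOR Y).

Y | X | Output
--------------
0 | 0 | 0
0 | 1 | 1
1 | 0 | 1
1 | 1 | 0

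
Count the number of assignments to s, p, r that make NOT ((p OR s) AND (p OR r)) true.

Satisfying assignments: (0,0,0), (0,0,1), (1,0,0)
Count: 3 out of 8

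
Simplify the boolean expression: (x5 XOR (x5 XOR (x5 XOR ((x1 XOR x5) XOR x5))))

By XOR self-cancellation ((E XOR v) XOR v = E) then XOR self-cancellation ((E XOR v) XOR v = E):
= (x1 XOR x5)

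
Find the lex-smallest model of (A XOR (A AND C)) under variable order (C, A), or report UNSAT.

C=0, A=1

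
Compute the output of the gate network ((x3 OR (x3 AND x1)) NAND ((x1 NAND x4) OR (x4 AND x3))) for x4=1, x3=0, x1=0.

Substituting: ((0 OR (0 AND 0)) NAND ((0 NAND 1) OR (1 AND 0)))
= 1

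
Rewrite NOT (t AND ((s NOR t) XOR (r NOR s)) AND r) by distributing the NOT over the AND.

NOT t OR NOT ((s NOR t) XOR (r NOR s)) OR NOT r
De Morgan's: NOT(AND of terms) = OR of negations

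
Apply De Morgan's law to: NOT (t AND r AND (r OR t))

NOT t OR NOT r OR NOT (r OR t)
De Morgan's: NOT(AND of terms) = OR of negations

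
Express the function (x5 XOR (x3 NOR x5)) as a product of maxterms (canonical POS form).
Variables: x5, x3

ΠM(1) = (x5 OR NOT x3)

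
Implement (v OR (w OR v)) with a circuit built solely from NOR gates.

((v NOR ((w NOR v) NOR (w NOR v))) NOR (v NOR ((w NOR v) NOR (w NOR v))))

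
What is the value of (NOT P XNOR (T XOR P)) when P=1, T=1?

Substituting: (NOT 1 XNOR (1 XOR 1))
= 1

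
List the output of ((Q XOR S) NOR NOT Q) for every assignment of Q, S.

Q | S | Output
--------------
0 | 0 | 0
0 | 1 | 0
1 | 0 | 0
1 | 1 | 1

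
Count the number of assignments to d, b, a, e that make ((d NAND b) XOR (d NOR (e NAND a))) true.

Satisfying assignments: (0,0,0,0), (0,0,0,1), (0,0,1,0), (0,1,0,0), (0,1,0,1), (0,1,1,0), (1,0,0,0), (1,0,0,1), (1,0,1,0), (1,0,1,1)
Count: 10 out of 16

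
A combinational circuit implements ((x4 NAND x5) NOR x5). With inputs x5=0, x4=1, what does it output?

Substituting: ((1 NAND 0) NOR 0)
= 0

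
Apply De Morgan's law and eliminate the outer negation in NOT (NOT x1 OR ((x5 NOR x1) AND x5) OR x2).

x1 AND NOT ((x5 NOR x1) AND x5) AND NOT x2
De Morgan's: NOT(OR of terms) = AND of negations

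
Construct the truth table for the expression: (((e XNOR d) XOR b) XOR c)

b | d | c | e | Output
----------------------
0 | 0 | 0 | 0 | 1
0 | 0 | 0 | 1 | 0
0 | 0 | 1 | 0 | 0
0 | 0 | 1 | 1 | 1
0 | 1 | 0 | 0 | 0
0 | 1 | 0 | 1 | 1
0 | 1 | 1 | 0 | 1
0 | 1 | 1 | 1 | 0
1 | 0 | 0 | 0 | 0
1 | 0 | 0 | 1 | 1
1 | 0 | 1 | 0 | 1
1 | 0 | 1 | 1 | 0
1 | 1 | 0 | 0 | 1
1 | 1 | 0 | 1 | 0
1 | 1 | 1 | 0 | 0
1 | 1 | 1 | 1 | 1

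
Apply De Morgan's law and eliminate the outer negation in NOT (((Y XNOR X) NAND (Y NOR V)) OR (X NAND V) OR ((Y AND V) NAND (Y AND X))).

NOT ((Y XNOR X) NAND (Y NOR V)) AND NOT (X NAND V) AND NOT ((Y AND V) NAND (Y AND X))
De Morgan's: NOT(OR of terms) = AND of negations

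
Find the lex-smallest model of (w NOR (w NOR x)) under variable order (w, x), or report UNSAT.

w=0, x=1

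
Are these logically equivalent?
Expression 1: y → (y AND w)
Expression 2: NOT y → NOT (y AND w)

No, Inverse is not equivalent to original (counterexample: w=0, y=1)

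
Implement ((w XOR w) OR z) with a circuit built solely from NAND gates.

((((w NAND (w NAND w)) NAND (w NAND (w NAND w))) NAND ((w NAND (w NAND w)) NAND (w NAND (w NAND w)))) NAND (z NAND z))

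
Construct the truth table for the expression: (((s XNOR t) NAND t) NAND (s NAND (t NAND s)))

s | t | Output
--------------
0 | 0 | 0
0 | 1 | 0
1 | 0 | 1
1 | 1 | 1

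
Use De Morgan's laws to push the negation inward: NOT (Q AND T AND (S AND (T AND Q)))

NOT Q OR NOT T OR NOT (S AND (T AND Q))
De Morgan's: NOT(AND of terms) = OR of negations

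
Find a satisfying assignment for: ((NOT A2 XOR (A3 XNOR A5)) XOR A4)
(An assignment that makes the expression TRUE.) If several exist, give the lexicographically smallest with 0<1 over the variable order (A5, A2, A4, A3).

A5=0, A2=0, A4=0, A3=1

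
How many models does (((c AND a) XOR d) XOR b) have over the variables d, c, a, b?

Satisfying assignments: (0,0,0,1), (0,0,1,1), (0,1,0,1), (0,1,1,0), (1,0,0,0), (1,0,1,0), (1,1,0,0), (1,1,1,1)
Count: 8 out of 16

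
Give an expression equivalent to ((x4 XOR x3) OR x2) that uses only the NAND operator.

((((x4 NAND (x4 NAND x3)) NAND (x3 NAND (x4 NAND x3))) NAND ((x4 NAND (x4 NAND x3)) NAND (x3 NAND (x4 NAND x3)))) NAND (x2 NAND x2))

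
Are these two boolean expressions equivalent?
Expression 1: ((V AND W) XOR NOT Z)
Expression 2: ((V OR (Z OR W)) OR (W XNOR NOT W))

No. Counterexample: with Z=0, V=0, W=0, Expression 1 = 1 but Expression 2 = 0.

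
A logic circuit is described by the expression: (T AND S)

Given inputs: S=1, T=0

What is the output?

Substituting: (0 AND 1)
= 0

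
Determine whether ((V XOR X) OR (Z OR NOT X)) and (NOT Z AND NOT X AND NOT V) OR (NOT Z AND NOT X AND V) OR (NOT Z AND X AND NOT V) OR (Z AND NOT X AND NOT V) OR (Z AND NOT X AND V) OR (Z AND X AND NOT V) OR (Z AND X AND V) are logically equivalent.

Yes, they are equivalent — the two output columns agree on all 8 assignments:
Z | X | V | Expression 1 | Expression 2
---------------------------------------
0 | 0 | 0 | 1 | 1
0 | 0 | 1 | 1 | 1
0 | 1 | 0 | 1 | 1
0 | 1 | 1 | 0 | 0
1 | 0 | 0 | 1 | 1
1 | 0 | 1 | 1 | 1
1 | 1 | 0 | 1 | 1
1 | 1 | 1 | 1 | 1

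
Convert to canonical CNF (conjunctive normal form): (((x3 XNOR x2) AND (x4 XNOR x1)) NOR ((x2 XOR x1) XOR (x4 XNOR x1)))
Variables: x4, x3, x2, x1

(x4 OR x3 OR x2 OR x1) AND (x4 OR x3 OR x2 OR NOT x1) AND (x4 OR NOT x3 OR x2 OR x1) AND (x4 OR NOT x3 OR x2 OR NOT x1) AND (x4 OR NOT x3 OR NOT x2 OR x1) AND (NOT x4 OR x3 OR x2 OR NOT x1) AND (NOT x4 OR x3 OR NOT x2 OR x1) AND (NOT x4 OR x3 OR NOT x2 OR NOT x1) AND (NOT x4 OR NOT x3 OR NOT x2 OR x1) AND (NOT x4 OR NOT x3 OR NOT x2 OR NOT x1)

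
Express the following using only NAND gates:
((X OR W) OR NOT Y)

((((X NAND X) NAND (W NAND W)) NAND ((X NAND X) NAND (W NAND W))) NAND ((Y NAND Y) NAND (Y NAND Y)))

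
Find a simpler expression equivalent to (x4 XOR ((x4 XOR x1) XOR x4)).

By XOR self-cancellation ((E XOR v) XOR v = E):
= (x4 XOR x1)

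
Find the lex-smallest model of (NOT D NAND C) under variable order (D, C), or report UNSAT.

D=0, C=0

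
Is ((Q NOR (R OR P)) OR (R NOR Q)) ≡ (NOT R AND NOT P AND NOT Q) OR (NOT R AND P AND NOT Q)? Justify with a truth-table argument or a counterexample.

Yes, they are equivalent — the two output columns agree on all 8 assignments:
R | P | Q | Expression 1 | Expression 2
---------------------------------------
0 | 0 | 0 | 1 | 1
0 | 0 | 1 | 0 | 0
0 | 1 | 0 | 1 | 1
0 | 1 | 1 | 0 | 0
1 | 0 | 0 | 0 | 0
1 | 0 | 1 | 0 | 0
1 | 1 | 0 | 0 | 0
1 | 1 | 1 | 0 | 0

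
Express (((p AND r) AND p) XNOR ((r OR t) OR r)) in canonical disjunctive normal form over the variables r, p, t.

(NOT r AND NOT p AND NOT t) OR (NOT r AND p AND NOT t) OR (r AND p AND NOT t) OR (r AND p AND t)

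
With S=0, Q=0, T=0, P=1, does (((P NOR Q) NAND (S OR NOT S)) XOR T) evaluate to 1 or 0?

Substituting: (((1 NOR 0) NAND (0 OR NOT 0)) XOR 0)
= 1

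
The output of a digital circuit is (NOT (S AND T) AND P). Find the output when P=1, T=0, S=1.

Substituting: (NOT (1 AND 0) AND 1)
= 1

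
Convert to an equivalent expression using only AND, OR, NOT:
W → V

NOT W OR V
(Implication elimination: A → B = NOT A OR B)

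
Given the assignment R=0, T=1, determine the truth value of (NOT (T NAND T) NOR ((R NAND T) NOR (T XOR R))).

Substituting: (NOT (1 NAND 1) NOR ((0 NAND 1) NOR (1 XOR 0)))
= 0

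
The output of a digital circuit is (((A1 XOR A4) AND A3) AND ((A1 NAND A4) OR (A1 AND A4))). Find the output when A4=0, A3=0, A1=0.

Substituting: (((0 XOR 0) AND 0) AND ((0 NAND 0) OR (0 AND 0)))
= 0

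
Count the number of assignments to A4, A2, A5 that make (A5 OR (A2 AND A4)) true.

Satisfying assignments: (0,0,1), (0,1,1), (1,0,1), (1,1,0), (1,1,1)
Count: 5 out of 8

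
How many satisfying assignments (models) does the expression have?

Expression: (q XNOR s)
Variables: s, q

Satisfying assignments: (0,0), (1,1)
Count: 2 out of 4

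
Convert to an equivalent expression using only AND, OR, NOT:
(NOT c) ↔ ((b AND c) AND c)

((NOT c) AND ((b AND c) AND c)) OR (c AND NOT ((b AND c) AND c))
(Biconditional = both true or both false)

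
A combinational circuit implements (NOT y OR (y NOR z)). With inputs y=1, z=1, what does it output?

Substituting: (NOT 1 OR (1 NOR 1))
= 0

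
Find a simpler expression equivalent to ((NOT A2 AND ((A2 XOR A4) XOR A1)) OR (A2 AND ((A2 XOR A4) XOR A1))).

By distribution ((E AND v) OR (E AND NOT v) = E):
= ((A2 XOR A4) XOR A1)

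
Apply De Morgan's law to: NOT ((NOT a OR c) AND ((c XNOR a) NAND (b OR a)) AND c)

NOT (NOT a OR c) OR NOT ((c XNOR a) NAND (b OR a)) OR NOT c
De Morgan's: NOT(AND of terms) = OR of negations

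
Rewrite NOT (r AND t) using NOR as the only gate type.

(((r NOR r) NOR (t NOR t)) NOR ((r NOR r) NOR (t NOR t)))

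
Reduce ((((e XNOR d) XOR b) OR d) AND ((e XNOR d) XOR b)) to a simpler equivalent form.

By absorption (E AND (E OR v) = E):
= ((e XNOR d) XOR b)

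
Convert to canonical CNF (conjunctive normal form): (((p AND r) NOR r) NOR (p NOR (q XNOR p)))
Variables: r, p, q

(r OR p OR q) AND (r OR p OR NOT q) AND (r OR NOT p OR q) AND (r OR NOT p OR NOT q) AND (NOT r OR p OR NOT q)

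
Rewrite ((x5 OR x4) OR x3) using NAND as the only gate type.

((((x5 NAND x5) NAND (x4 NAND x4)) NAND ((x5 NAND x5) NAND (x4 NAND x4))) NAND (x3 NAND x3))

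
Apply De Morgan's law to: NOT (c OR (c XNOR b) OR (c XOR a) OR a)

NOT c AND NOT (c XNOR b) AND NOT (c XOR a) AND NOT a
De Morgan's: NOT(OR of terms) = AND of negations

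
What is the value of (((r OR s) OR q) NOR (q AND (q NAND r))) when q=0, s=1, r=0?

Substituting: (((0 OR 1) OR 0) NOR (0 AND (0 NAND 0)))
= 0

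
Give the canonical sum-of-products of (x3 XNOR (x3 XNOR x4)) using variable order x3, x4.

Σm(1, 3) = (NOT x3 AND x4) OR (x3 AND x4)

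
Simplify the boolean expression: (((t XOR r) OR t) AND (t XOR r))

By absorption (E AND (E OR v) = E):
= (t XOR r)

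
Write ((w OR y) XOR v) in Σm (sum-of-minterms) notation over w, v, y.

Σm(1, 2, 4, 5) = (NOT w AND NOT v AND y) OR (NOT w AND v AND NOT y) OR (w AND NOT v AND NOT y) OR (w AND NOT v AND y)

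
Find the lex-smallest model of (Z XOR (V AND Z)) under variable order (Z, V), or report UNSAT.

Z=1, V=0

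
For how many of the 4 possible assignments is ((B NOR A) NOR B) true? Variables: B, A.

Satisfying assignments: (0,1)
Count: 1 out of 4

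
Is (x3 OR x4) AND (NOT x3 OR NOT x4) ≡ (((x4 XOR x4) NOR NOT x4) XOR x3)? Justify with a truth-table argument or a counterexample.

Yes, they are equivalent — the two output columns agree on all 4 assignments:
x3 | x4 | Expression 1 | Expression 2
-------------------------------------
0 | 0 | 0 | 0
0 | 1 | 1 | 1
1 | 0 | 1 | 1
1 | 1 | 0 | 0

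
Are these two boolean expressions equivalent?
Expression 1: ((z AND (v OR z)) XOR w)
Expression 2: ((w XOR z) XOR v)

No. Counterexample: with z=0, w=0, v=1, Expression 1 = 0 but Expression 2 = 1.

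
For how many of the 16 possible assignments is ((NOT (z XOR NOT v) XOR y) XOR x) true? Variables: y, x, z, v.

Satisfying assignments: (0,0,0,1), (0,0,1,0), (0,1,0,0), (0,1,1,1), (1,0,0,0), (1,0,1,1), (1,1,0,1), (1,1,1,0)
Count: 8 out of 16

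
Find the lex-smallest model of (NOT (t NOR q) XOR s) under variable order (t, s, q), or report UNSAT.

t=0, s=0, q=1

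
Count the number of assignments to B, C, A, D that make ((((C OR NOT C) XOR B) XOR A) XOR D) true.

Satisfying assignments: (0,0,0,0), (0,0,1,1), (0,1,0,0), (0,1,1,1), (1,0,0,1), (1,0,1,0), (1,1,0,1), (1,1,1,0)
Count: 8 out of 16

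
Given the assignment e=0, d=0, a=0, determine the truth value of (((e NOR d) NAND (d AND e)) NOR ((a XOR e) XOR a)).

Substituting: (((0 NOR 0) NAND (0 AND 0)) NOR ((0 XOR 0) XOR 0))
= 0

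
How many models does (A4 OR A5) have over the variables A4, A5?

Satisfying assignments: (0,1), (1,0), (1,1)
Count: 3 out of 4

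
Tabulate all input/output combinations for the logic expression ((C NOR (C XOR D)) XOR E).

D | E | C | Output
------------------
0 | 0 | 0 | 1
0 | 0 | 1 | 0
0 | 1 | 0 | 0
0 | 1 | 1 | 1
1 | 0 | 0 | 0
1 | 0 | 1 | 0
1 | 1 | 0 | 1
1 | 1 | 1 | 1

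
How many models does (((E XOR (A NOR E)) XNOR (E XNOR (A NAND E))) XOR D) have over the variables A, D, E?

Satisfying assignments: (0,0,1), (0,1,0), (1,0,0), (1,1,1)
Count: 4 out of 8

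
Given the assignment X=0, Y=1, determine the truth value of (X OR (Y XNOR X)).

Substituting: (0 OR (1 XNOR 0))
= 0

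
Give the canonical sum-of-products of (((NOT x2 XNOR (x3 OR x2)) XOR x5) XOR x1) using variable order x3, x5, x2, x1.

Σm(1, 3, 4, 6, 8, 11, 13, 14) = (NOT x3 AND NOT x5 AND NOT x2 AND x1) OR (NOT x3 AND NOT x5 AND x2 AND x1) OR (NOT x3 AND x5 AND NOT x2 AND NOT x1) OR (NOT x3 AND x5 AND x2 AND NOT x1) OR (x3 AND NOT x5 AND NOT x2 AND NOT x1) OR (x3 AND NOT x5 AND x2 AND x1) OR (x3 AND x5 AND NOT x2 AND x1) OR (x3 AND x5 AND x2 AND NOT x1)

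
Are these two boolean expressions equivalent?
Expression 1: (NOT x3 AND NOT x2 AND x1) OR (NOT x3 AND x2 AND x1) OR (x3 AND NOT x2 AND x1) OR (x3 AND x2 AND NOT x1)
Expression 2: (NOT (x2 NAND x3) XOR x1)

Yes, they are equivalent — the two output columns agree on all 8 assignments:
x3 | x2 | x1 | Expression 1 | Expression 2
------------------------------------------
0 | 0 | 0 | 0 | 0
0 | 0 | 1 | 1 | 1
0 | 1 | 0 | 0 | 0
0 | 1 | 1 | 1 | 1
1 | 0 | 0 | 0 | 0
1 | 0 | 1 | 1 | 1
1 | 1 | 0 | 1 | 1
1 | 1 | 1 | 0 | 0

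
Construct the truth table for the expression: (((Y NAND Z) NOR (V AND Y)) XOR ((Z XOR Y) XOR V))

Z | V | Y | Output
------------------
0 | 0 | 0 | 0
0 | 0 | 1 | 1
0 | 1 | 0 | 1
0 | 1 | 1 | 0
1 | 0 | 0 | 1
1 | 0 | 1 | 1
1 | 1 | 0 | 0
1 | 1 | 1 | 1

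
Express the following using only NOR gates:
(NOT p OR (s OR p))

(((p NOR p) NOR ((s NOR p) NOR (s NOR p))) NOR ((p NOR p) NOR ((s NOR p) NOR (s NOR p))))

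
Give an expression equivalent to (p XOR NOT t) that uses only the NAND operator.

((p NAND (p NAND (t NAND t))) NAND ((t NAND t) NAND (p NAND (t NAND t))))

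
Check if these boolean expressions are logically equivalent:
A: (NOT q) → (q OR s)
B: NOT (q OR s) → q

Yes, Contrapositive is always equivalent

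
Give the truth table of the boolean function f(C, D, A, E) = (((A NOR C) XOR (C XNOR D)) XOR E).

C | D | A | E | Output
----------------------
0 | 0 | 0 | 0 | 0
0 | 0 | 0 | 1 | 1
0 | 0 | 1 | 0 | 1
0 | 0 | 1 | 1 | 0
0 | 1 | 0 | 0 | 1
0 | 1 | 0 | 1 | 0
0 | 1 | 1 | 0 | 0
0 | 1 | 1 | 1 | 1
1 | 0 | 0 | 0 | 0
1 | 0 | 0 | 1 | 1
1 | 0 | 1 | 0 | 0
1 | 0 | 1 | 1 | 1
1 | 1 | 0 | 0 | 1
1 | 1 | 0 | 1 | 0
1 | 1 | 1 | 0 | 1
1 | 1 | 1 | 1 | 0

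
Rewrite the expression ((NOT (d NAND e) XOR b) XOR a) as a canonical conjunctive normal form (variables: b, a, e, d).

(b OR a OR e OR d) AND (b OR a OR e OR NOT d) AND (b OR a OR NOT e OR d) AND (b OR NOT a OR NOT e OR NOT d) AND (NOT b OR a OR NOT e OR NOT d) AND (NOT b OR NOT a OR e OR d) AND (NOT b OR NOT a OR e OR NOT d) AND (NOT b OR NOT a OR NOT e OR d)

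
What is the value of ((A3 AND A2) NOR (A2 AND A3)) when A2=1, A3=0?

Substituting: ((0 AND 1) NOR (1 AND 0))
= 1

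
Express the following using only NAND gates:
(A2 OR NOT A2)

((A2 NAND A2) NAND ((A2 NAND A2) NAND (A2 NAND A2)))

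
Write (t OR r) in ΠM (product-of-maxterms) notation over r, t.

ΠM(0) = (r OR t)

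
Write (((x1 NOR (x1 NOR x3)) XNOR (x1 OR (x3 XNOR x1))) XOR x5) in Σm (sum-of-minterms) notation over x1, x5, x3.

Σm(2, 3, 6, 7) = (NOT x1 AND x5 AND NOT x3) OR (NOT x1 AND x5 AND x3) OR (x1 AND x5 AND NOT x3) OR (x1 AND x5 AND x3)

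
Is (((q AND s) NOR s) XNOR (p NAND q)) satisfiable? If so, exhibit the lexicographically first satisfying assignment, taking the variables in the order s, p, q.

s=0, p=0, q=0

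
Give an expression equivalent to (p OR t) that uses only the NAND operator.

((p NAND p) NAND (t NAND t))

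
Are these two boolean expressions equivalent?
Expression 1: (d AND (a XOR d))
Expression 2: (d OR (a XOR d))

No. Counterexample: with a=1, d=0, Expression 1 = 0 but Expression 2 = 1.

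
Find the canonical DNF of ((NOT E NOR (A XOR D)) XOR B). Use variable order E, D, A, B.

(NOT E AND NOT D AND NOT A AND B) OR (NOT E AND NOT D AND A AND B) OR (NOT E AND D AND NOT A AND B) OR (NOT E AND D AND A AND B) OR (E AND NOT D AND NOT A AND NOT B) OR (E AND NOT D AND A AND B) OR (E AND D AND NOT A AND B) OR (E AND D AND A AND NOT B)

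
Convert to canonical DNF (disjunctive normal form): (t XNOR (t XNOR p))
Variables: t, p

(NOT t AND p) OR (t AND p)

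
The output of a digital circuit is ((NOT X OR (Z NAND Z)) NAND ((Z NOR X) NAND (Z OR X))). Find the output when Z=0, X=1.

Substituting: ((NOT 1 OR (0 NAND 0)) NAND ((0 NOR 1) NAND (0 OR 1)))
= 0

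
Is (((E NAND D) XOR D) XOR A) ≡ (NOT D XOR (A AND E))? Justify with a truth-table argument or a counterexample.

No. Counterexample: with A=0, D=1, E=1, Expression 1 = 1 but Expression 2 = 0.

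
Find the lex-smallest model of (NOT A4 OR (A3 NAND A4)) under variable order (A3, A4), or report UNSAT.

A3=0, A4=0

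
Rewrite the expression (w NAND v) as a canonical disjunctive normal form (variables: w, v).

(NOT w AND NOT v) OR (NOT w AND v) OR (w AND NOT v)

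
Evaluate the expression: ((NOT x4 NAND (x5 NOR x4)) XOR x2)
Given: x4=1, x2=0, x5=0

Substituting: ((NOT 1 NAND (0 NOR 1)) XOR 0)
= 1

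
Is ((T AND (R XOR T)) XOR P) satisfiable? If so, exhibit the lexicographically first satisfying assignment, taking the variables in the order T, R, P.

T=0, R=0, P=1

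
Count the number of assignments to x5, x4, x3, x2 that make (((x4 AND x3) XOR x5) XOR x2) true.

Satisfying assignments: (0,0,0,1), (0,0,1,1), (0,1,0,1), (0,1,1,0), (1,0,0,0), (1,0,1,0), (1,1,0,0), (1,1,1,1)
Count: 8 out of 16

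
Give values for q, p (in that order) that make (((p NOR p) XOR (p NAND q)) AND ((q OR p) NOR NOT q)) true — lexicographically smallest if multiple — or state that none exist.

UNSATISFIABLE - no assignment makes this expression true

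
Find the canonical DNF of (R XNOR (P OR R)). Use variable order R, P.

(NOT R AND NOT P) OR (R AND NOT P) OR (R AND P)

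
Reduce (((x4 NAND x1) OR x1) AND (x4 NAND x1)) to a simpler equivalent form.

By absorption (E AND (E OR v) = E):
= (x4 NAND x1)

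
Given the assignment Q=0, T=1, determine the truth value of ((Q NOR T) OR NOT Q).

Substituting: ((0 NOR 1) OR NOT 0)
= 1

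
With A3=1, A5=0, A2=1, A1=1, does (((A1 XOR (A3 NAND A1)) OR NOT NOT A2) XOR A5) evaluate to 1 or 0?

Substituting: (((1 XOR (1 NAND 1)) OR NOT NOT 1) XOR 0)
= 1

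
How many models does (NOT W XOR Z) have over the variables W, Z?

Satisfying assignments: (0,0), (1,1)
Count: 2 out of 4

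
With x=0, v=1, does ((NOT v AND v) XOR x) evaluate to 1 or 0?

Substituting: ((NOT 1 AND 1) XOR 0)
= 0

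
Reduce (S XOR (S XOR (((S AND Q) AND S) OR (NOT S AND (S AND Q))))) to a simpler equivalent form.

By XOR self-cancellation ((E XOR v) XOR v = E) then distribution ((E AND v) OR (E AND NOT v) = E):
= (S AND Q)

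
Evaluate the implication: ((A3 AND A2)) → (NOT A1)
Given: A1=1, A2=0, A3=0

Antecedent ((A3 AND A2)) = 0; consequent (NOT A1) = 0.
0 → 0 = 1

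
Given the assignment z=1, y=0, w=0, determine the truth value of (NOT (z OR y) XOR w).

Substituting: (NOT (1 OR 0) XOR 0)
= 0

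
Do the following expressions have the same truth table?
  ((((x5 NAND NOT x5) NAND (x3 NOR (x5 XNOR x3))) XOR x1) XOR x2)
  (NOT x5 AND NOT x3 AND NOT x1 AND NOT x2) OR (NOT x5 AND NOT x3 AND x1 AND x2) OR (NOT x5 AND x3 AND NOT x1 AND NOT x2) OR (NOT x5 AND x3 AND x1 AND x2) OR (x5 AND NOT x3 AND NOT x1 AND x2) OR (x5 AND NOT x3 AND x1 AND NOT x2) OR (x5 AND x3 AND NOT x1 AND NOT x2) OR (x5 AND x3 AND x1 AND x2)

Yes, they are equivalent — the two output columns agree on all 16 assignments:
x5 | x3 | x1 | x2 | Expression 1 | Expression 2
-----------------------------------------------
0 | 0 | 0 | 0 | 1 | 1
0 | 0 | 0 | 1 | 0 | 0
0 | 0 | 1 | 0 | 0 | 0
0 | 0 | 1 | 1 | 1 | 1
0 | 1 | 0 | 0 | 1 | 1
0 | 1 | 0 | 1 | 0 | 0
0 | 1 | 1 | 0 | 0 | 0
0 | 1 | 1 | 1 | 1 | 1
1 | 0 | 0 | 0 | 0 | 0
1 | 0 | 0 | 1 | 1 | 1
1 | 0 | 1 | 0 | 1 | 1
1 | 0 | 1 | 1 | 0 | 0
1 | 1 | 0 | 0 | 1 | 1
1 | 1 | 0 | 1 | 0 | 0
1 | 1 | 1 | 0 | 0 | 0
1 | 1 | 1 | 1 | 1 | 1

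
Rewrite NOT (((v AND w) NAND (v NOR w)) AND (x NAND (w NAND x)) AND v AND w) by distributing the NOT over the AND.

NOT ((v AND w) NAND (v NOR w)) OR NOT (x NAND (w NAND x)) OR NOT v OR NOT w
De Morgan's: NOT(AND of terms) = OR of negations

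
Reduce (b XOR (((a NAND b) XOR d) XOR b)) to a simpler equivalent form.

By XOR self-cancellation ((E XOR v) XOR v = E):
= ((a NAND b) XOR d)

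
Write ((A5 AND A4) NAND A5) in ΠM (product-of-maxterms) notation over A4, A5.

ΠM(3) = (NOT A4 OR NOT A5)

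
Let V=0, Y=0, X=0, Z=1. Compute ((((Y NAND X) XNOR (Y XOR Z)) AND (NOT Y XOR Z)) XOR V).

Substituting: ((((0 NAND 0) XNOR (0 XOR 1)) AND (NOT 0 XOR 1)) XOR 0)
= 0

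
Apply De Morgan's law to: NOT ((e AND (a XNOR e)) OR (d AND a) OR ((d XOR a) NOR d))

NOT (e AND (a XNOR e)) AND NOT (d AND a) AND NOT ((d XOR a) NOR d)
De Morgan's: NOT(OR of terms) = AND of negations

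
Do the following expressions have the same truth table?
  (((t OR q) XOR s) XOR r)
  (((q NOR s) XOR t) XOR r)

No. Counterexample: with s=0, q=0, r=0, t=0, Expression 1 = 0 but Expression 2 = 1.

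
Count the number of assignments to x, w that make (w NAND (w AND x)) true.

Satisfying assignments: (0,0), (0,1), (1,0)
Count: 3 out of 4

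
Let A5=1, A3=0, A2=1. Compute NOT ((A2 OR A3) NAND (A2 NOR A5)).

Substituting: NOT ((1 OR 0) NAND (1 NOR 1))
= 0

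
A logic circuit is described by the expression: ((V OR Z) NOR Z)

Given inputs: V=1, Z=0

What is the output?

Substituting: ((1 OR 0) NOR 0)
= 0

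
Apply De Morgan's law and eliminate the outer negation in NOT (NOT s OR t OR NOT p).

s AND NOT t AND p
De Morgan's: NOT(OR of terms) = AND of negations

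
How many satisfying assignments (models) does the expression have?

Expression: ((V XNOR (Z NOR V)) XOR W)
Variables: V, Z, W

Satisfying assignments: (0,0,1), (0,1,0), (1,0,1), (1,1,1)
Count: 4 out of 8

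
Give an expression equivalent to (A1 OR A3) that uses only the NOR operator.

((A1 NOR A3) NOR (A1 NOR A3))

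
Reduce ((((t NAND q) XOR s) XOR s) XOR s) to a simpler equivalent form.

By XOR self-cancellation ((E XOR v) XOR v = E):
= ((t NAND q) XOR s)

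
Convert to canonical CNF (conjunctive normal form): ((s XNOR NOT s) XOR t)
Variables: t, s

(t OR s) AND (t OR NOT s)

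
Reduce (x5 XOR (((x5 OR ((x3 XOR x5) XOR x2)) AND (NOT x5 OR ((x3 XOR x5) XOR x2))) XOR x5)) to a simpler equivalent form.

By XOR self-cancellation ((E XOR v) XOR v = E) then distribution ((E OR v) AND (E OR NOT v) = E):
= ((x3 XOR x5) XOR x2)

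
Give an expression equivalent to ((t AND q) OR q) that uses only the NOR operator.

((((t NOR t) NOR (q NOR q)) NOR q) NOR (((t NOR t) NOR (q NOR q)) NOR q))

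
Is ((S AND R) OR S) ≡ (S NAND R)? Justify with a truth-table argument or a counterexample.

No. Counterexample: with R=0, S=0, Expression 1 = 0 but Expression 2 = 1.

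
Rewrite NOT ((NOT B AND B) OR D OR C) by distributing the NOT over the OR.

NOT (NOT B AND B) AND NOT D AND NOT C
De Morgan's: NOT(OR of terms) = AND of negations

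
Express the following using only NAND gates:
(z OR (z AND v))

((z NAND z) NAND (((z NAND v) NAND (z NAND v)) NAND ((z NAND v) NAND (z NAND v))))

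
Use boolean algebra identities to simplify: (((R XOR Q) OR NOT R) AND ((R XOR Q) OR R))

By distribution ((E OR v) AND (E OR NOT v) = E):
= (R XOR Q)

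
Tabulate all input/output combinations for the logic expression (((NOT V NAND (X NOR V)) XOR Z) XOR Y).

Z | X | Y | V | Output
----------------------
0 | 0 | 0 | 0 | 0
0 | 0 | 0 | 1 | 1
0 | 0 | 1 | 0 | 1
0 | 0 | 1 | 1 | 0
0 | 1 | 0 | 0 | 1
0 | 1 | 0 | 1 | 1
0 | 1 | 1 | 0 | 0
0 | 1 | 1 | 1 | 0
1 | 0 | 0 | 0 | 1
1 | 0 | 0 | 1 | 0
1 | 0 | 1 | 0 | 0
1 | 0 | 1 | 1 | 1
1 | 1 | 0 | 0 | 0
1 | 1 | 0 | 1 | 0
1 | 1 | 1 | 0 | 1
1 | 1 | 1 | 1 | 1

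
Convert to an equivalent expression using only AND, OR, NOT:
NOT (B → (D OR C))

B AND NOT (D OR C)
(Negated implication: NOT(A → B) = A AND NOT B)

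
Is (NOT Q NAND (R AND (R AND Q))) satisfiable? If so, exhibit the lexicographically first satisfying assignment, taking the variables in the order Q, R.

Q=0, R=0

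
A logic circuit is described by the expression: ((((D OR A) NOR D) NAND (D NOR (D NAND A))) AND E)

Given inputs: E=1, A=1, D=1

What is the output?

Substituting: ((((1 OR 1) NOR 1) NAND (1 NOR (1 NAND 1))) AND 1)
= 1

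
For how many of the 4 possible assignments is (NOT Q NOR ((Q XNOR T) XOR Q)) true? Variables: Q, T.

Satisfying assignments: (1,1)
Count: 1 out of 4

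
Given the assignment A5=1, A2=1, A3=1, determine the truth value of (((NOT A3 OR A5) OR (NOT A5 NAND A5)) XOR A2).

Substituting: (((NOT 1 OR 1) OR (NOT 1 NAND 1)) XOR 1)
= 0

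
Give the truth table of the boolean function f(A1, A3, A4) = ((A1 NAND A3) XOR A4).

A1 | A3 | A4 | Output
---------------------
0 | 0 | 0 | 1
0 | 0 | 1 | 0
0 | 1 | 0 | 1
0 | 1 | 1 | 0
1 | 0 | 0 | 1
1 | 0 | 1 | 0
1 | 1 | 0 | 0
1 | 1 | 1 | 1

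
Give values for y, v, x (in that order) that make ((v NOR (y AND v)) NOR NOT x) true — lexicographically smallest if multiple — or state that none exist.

y=0, v=1, x=1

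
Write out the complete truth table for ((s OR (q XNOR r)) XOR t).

q | s | t | r | Output
----------------------
0 | 0 | 0 | 0 | 1
0 | 0 | 0 | 1 | 0
0 | 0 | 1 | 0 | 0
0 | 0 | 1 | 1 | 1
0 | 1 | 0 | 0 | 1
0 | 1 | 0 | 1 | 1
0 | 1 | 1 | 0 | 0
0 | 1 | 1 | 1 | 0
1 | 0 | 0 | 0 | 0
1 | 0 | 0 | 1 | 1
1 | 0 | 1 | 0 | 1
1 | 0 | 1 | 1 | 0
1 | 1 | 0 | 0 | 1
1 | 1 | 0 | 1 | 1
1 | 1 | 1 | 0 | 0
1 | 1 | 1 | 1 | 0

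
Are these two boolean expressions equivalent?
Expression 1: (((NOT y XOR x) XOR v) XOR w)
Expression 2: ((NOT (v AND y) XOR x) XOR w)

No. Counterexample: with x=0, v=0, y=1, w=0, Expression 1 = 0 but Expression 2 = 1.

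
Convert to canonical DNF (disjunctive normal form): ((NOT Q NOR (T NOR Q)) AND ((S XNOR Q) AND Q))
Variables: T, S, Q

(NOT T AND S AND Q) OR (T AND S AND Q)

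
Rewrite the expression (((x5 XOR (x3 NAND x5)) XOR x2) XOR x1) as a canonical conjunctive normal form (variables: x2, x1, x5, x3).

(x2 OR x1 OR NOT x5 OR x3) AND (x2 OR NOT x1 OR x5 OR x3) AND (x2 OR NOT x1 OR x5 OR NOT x3) AND (x2 OR NOT x1 OR NOT x5 OR NOT x3) AND (NOT x2 OR x1 OR x5 OR x3) AND (NOT x2 OR x1 OR x5 OR NOT x3) AND (NOT x2 OR x1 OR NOT x5 OR NOT x3) AND (NOT x2 OR NOT x1 OR NOT x5 OR x3)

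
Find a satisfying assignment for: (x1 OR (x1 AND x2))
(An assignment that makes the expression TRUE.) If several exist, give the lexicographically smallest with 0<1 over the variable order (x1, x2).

x1=1, x2=0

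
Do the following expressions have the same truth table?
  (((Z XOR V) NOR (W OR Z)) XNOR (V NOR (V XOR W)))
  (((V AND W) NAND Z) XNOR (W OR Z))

No. Counterexample: with Z=0, W=0, V=0, Expression 1 = 1 but Expression 2 = 0.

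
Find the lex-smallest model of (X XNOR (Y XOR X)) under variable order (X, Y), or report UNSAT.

X=0, Y=0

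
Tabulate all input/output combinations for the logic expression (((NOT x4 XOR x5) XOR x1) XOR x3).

x5 | x1 | x4 | x3 | Output
--------------------------
0 | 0 | 0 | 0 | 1
0 | 0 | 0 | 1 | 0
0 | 0 | 1 | 0 | 0
0 | 0 | 1 | 1 | 1
0 | 1 | 0 | 0 | 0
0 | 1 | 0 | 1 | 1
0 | 1 | 1 | 0 | 1
0 | 1 | 1 | 1 | 0
1 | 0 | 0 | 0 | 0
1 | 0 | 0 | 1 | 1
1 | 0 | 1 | 0 | 1
1 | 0 | 1 | 1 | 0
1 | 1 | 0 | 0 | 1
1 | 1 | 0 | 1 | 0
1 | 1 | 1 | 0 | 0
1 | 1 | 1 | 1 | 1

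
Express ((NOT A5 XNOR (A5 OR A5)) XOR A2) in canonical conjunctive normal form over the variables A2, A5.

(A2 OR A5) AND (A2 OR NOT A5)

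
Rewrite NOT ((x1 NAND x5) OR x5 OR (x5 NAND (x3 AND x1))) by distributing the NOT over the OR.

NOT (x1 NAND x5) AND NOT x5 AND NOT (x5 NAND (x3 AND x1))
De Morgan's: NOT(OR of terms) = AND of negations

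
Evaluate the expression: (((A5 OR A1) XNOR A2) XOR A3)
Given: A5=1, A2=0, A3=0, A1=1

Substituting: (((1 OR 1) XNOR 0) XOR 0)
= 0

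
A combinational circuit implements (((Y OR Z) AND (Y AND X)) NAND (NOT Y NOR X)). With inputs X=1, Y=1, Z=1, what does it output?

Substituting: (((1 OR 1) AND (1 AND 1)) NAND (NOT 1 NOR 1))
= 1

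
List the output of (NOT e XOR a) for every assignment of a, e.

a | e | Output
--------------
0 | 0 | 1
0 | 1 | 0
1 | 0 | 0
1 | 1 | 1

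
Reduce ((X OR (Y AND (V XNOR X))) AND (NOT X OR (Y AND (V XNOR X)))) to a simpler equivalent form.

By distribution ((E OR v) AND (E OR NOT v) = E):
= (Y AND (V XNOR X))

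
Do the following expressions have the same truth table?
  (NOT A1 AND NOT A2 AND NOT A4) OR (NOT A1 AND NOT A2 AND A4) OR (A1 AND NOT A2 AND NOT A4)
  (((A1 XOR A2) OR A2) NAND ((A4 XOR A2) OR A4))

Yes, they are equivalent — the two output columns agree on all 8 assignments:
A1 | A2 | A4 | Expression 1 | Expression 2
------------------------------------------
0 | 0 | 0 | 1 | 1
0 | 0 | 1 | 1 | 1
0 | 1 | 0 | 0 | 0
0 | 1 | 1 | 0 | 0
1 | 0 | 0 | 1 | 1
1 | 0 | 1 | 0 | 0
1 | 1 | 0 | 0 | 0
1 | 1 | 1 | 0 | 0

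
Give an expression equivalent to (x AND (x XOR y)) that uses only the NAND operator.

((x NAND ((x NAND (x NAND y)) NAND (y NAND (x NAND y)))) NAND (x NAND ((x NAND (x NAND y)) NAND (y NAND (x NAND y)))))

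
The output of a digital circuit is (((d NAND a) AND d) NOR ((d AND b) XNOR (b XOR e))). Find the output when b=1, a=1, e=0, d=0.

Substituting: (((0 NAND 1) AND 0) NOR ((0 AND 1) XNOR (1 XOR 0)))
= 1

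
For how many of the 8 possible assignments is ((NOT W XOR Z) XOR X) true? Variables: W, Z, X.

Satisfying assignments: (0,0,0), (0,1,1), (1,0,1), (1,1,0)
Count: 4 out of 8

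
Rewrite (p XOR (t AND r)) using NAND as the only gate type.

((p NAND (p NAND ((t NAND r) NAND (t NAND r)))) NAND (((t NAND r) NAND (t NAND r)) NAND (p NAND ((t NAND r) NAND (t NAND r)))))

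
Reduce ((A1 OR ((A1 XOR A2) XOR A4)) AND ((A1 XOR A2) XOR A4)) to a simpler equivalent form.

By absorption (E AND (E OR v) = E):
= ((A1 XOR A2) XOR A4)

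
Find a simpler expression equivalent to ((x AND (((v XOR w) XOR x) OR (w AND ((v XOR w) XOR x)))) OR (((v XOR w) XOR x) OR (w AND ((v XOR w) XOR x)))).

By absorption (E OR (E AND v) = E) then absorption (E OR (E AND v) = E):
= ((v XOR w) XOR x)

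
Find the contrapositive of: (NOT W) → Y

Contrapositive: NOT Y → W
Note: A statement and its contrapositive are logically equivalent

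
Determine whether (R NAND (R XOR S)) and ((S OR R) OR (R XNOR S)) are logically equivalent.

No. Counterexample: with R=1, S=0, Expression 1 = 0 but Expression 2 = 1.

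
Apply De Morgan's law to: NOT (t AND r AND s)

NOT t OR NOT r OR NOT s
De Morgan's: NOT(AND of terms) = OR of negations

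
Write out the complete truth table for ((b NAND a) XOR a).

b | a | Output
--------------
0 | 0 | 1
0 | 1 | 0
1 | 0 | 1
1 | 1 | 1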